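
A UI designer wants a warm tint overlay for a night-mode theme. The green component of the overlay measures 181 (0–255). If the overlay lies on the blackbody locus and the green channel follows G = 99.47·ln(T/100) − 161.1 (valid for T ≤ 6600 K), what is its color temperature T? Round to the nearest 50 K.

ln t = (181 + 161.1) / 99.47 = 3.4392.
t = e^3.4392 = 31.163.
T = 100·t = 3116 K → 3100 K to the nearest 50 K.

3100 K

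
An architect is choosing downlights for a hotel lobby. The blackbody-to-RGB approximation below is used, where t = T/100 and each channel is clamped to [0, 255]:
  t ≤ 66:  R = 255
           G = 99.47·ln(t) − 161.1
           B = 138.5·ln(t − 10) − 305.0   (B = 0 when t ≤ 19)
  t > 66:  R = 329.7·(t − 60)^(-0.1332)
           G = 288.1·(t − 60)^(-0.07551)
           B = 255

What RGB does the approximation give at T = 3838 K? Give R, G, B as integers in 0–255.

t = 3838/100 = 38.38; the t ≤ 66 branch applies.
R = 255 by definition for t ≤ 66.
G = 99.47·ln 38.38 − 161.1 = 99.47·3.6475 − 161.1 = 201.720.
B = 138.5·ln(38.38 − 10) − 305.0 = 138.5·ln 28.38 − 305.0 = 138.5·3.3457 − 305.0 = 158.377.
Rounded: (255, 202, 158).

R=255, G=202, B=158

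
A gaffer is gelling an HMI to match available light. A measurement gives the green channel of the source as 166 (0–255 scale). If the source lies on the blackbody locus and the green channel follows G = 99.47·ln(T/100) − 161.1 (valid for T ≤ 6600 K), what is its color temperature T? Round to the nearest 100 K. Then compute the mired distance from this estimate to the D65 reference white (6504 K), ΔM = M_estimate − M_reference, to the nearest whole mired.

+217 mireds

ln t = (166 + 161.1) / 99.47 = 3.2884.
t = e^3.2884 = 26.801.
T = 100·t = 2680 K → 2700 K to the nearest 100 K.
M_estimate = 10⁶/2700 = 370.37; M_reference = 10⁶/6504 = 153.75.
ΔM = 370.37 − 153.75 = 216.62 → +217 mireds.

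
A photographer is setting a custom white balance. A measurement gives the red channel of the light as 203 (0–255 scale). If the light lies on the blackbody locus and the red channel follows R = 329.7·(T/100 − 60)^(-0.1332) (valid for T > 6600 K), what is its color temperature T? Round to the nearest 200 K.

9800 K

(t − 60)^(-0.1332) = 203/329.7 = 0.61571.
t − 60 = 0.61571^(1/-0.1332) = 0.61571^(-7.508) = 38.129, so t = 98.129.
T = 100·t = 9813 K → 9800 K to the nearest 200 K.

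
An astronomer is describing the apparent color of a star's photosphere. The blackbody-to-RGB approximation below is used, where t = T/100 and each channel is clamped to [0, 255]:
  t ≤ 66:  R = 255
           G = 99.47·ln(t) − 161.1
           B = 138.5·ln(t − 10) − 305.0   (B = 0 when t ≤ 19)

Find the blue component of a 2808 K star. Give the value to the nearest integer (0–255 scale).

t = 2808/100 = 28.08; the t ≤ 66 branch applies.
B = 138.5·ln(28.08 − 10) − 305.0 = 138.5·ln 18.08 − 305.0 = 138.5·2.8948 − 305.0 = 95.931.
Rounded: 96.

96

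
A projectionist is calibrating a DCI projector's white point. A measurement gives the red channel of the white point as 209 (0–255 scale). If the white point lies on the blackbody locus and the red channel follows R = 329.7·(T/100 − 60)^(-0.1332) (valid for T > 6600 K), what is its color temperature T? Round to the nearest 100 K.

9100 K

(t − 60)^(-0.1332) = 209/329.7 = 0.63391.
t − 60 = 0.63391^(1/-0.1332) = 0.63391^(-7.508) = 30.639, so t = 90.639.
T = 100·t = 9064 K → 9100 K to the nearest 100 K.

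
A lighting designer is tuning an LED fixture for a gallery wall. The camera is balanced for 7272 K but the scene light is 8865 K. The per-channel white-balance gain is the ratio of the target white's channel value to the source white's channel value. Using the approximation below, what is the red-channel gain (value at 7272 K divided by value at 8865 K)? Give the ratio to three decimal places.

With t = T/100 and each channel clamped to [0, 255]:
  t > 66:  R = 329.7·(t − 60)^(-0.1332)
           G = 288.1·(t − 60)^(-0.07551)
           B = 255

1.114

At 8865 K (t = 88.65):
  R = 329.7·(88.65 − 60)^(-0.1332) = 329.7·28.65^(-0.1332) = 329.7·0.63960 = 210.877.
At 7272 K (t = 72.72):
  R = 329.7·(72.72 − 60)^(-0.1332) = 329.7·12.72^(-0.1332) = 329.7·0.71266 = 234.964.
Gain = 234.964 / 210.877 = 1.1142 → 1.114.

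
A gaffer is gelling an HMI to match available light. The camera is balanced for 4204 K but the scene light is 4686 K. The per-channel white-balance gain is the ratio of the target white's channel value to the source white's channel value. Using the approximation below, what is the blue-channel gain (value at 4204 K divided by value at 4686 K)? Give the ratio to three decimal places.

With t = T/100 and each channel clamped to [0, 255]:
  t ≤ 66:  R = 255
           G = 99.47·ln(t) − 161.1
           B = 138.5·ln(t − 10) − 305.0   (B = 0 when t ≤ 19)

At 4686 K (t = 46.86):
  B = 138.5·ln(46.86 − 10) − 305.0 = 138.5·ln 36.86 − 305.0 = 138.5·3.6071 − 305.0 = 194.587.
At 4204 K (t = 42.04):
  B = 138.5·ln(42.04 − 10) − 305.0 = 138.5·ln 32.04 − 305.0 = 138.5·3.4670 − 305.0 = 175.177.
Gain = 175.177 / 194.587 = 0.9003 → 0.900.

0.900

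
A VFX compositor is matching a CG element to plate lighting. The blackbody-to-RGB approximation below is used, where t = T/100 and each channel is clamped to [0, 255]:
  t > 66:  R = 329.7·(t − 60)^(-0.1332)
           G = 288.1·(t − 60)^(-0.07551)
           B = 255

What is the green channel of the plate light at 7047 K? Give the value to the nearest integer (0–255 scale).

t = 7047/100 = 70.47; the t > 66 branch applies.
G = 288.1·(70.47 − 60)^(-0.07551) = 288.1·10.47^(-0.07551) = 288.1·0.83750 = 241.283.
Rounded: 241.

241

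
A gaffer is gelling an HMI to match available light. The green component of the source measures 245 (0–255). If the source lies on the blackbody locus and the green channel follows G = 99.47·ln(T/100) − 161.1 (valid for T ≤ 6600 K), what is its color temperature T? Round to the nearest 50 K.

ln t = (245 + 161.1) / 99.47 = 4.0826.
t = e^4.0826 = 59.302.
T = 100·t = 5930 K → 5950 K to the nearest 50 K.

5950 K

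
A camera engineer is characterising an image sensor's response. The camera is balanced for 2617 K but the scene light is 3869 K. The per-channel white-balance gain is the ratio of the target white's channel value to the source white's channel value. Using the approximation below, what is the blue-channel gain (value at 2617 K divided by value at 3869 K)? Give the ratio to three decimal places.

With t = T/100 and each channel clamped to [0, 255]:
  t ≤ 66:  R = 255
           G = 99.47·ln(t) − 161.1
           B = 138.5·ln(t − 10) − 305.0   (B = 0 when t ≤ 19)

0.503

At 3869 K (t = 38.69):
  B = 138.5·ln(38.69 − 10) − 305.0 = 138.5·ln 28.69 − 305.0 = 138.5·3.3565 − 305.0 = 159.882.
At 2617 K (t = 26.17):
  B = 138.5·ln(26.17 − 10) − 305.0 = 138.5·ln 16.17 − 305.0 = 138.5·2.7832 − 305.0 = 80.467.
Gain = 80.467 / 159.882 = 0.5033 → 0.503.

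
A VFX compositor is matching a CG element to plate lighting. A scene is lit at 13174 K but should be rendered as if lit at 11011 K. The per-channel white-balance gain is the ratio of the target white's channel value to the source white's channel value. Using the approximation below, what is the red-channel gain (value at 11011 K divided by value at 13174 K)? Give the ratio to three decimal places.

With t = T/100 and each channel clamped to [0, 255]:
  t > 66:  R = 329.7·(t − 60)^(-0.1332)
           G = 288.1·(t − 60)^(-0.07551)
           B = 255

1.049

At 13174 K (t = 131.74):
  R = 329.7·(131.74 − 60)^(-0.1332) = 329.7·71.74^(-0.1332) = 329.7·0.56599 = 186.609.
At 11011 K (t = 110.11):
  R = 329.7·(110.11 − 60)^(-0.1332) = 329.7·50.11^(-0.1332) = 329.7·0.59370 = 195.744.
Gain = 195.744 / 186.609 = 1.0490 → 1.049.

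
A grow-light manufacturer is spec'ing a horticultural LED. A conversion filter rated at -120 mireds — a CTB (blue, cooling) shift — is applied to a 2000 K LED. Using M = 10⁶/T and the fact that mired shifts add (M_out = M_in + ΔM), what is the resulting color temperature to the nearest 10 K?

M_in = 10⁶/2000 = 500.00 mireds.
M_out = 500.00 + (-120) = 380.00 mireds.
T_out = 10⁶/380.00 = 2631.6 K → 2630 K.

2630 K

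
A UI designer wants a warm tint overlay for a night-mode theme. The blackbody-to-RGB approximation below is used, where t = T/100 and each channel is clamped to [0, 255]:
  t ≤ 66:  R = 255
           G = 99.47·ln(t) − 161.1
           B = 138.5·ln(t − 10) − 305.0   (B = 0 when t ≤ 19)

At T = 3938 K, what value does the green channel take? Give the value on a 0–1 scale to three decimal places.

t = 3938/100 = 39.38; the t ≤ 66 branch applies.
G = 99.47·ln 39.38 − 161.1 = 99.47·3.6733 − 161.1 = 204.279.
On a 0–1 scale: 204.279/255 = 0.8011 → 0.801.

0.801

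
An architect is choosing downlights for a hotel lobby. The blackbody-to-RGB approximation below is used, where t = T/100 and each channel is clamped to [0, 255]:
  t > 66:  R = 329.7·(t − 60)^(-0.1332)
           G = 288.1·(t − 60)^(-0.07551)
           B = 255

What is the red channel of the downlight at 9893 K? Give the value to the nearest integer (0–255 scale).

202

t = 9893/100 = 98.93; the t > 66 branch applies.
R = 329.7·(98.93 − 60)^(-0.1332) = 329.7·38.93^(-0.1332) = 329.7·0.61401 = 202.438.
Rounded: 202.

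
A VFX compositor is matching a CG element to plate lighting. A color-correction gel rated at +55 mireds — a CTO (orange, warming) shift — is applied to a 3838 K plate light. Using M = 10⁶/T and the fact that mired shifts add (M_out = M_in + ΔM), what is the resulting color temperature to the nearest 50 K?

3150 K

M_in = 10⁶/3838 = 260.55 mireds.
M_out = 260.55 + (+55) = 315.55 mireds.
T_out = 10⁶/315.55 = 3169.0 K → 3150 K.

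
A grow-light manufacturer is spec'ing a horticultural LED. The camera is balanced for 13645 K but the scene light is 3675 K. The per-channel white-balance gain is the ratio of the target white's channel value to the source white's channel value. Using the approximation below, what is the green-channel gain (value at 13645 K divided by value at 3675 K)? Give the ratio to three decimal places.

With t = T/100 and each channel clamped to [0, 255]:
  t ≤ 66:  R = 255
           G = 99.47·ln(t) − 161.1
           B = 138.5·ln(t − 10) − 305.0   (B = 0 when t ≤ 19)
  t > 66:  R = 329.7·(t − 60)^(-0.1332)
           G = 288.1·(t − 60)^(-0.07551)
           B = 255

1.052

At 3675 K (t = 36.75):
  G = 99.47·ln 36.75 − 161.1 = 99.47·3.6041 − 161.1 = 197.404.
At 13645 K (t = 136.45):
  G = 288.1·(136.45 − 60)^(-0.07551) = 288.1·76.45^(-0.07551) = 288.1·0.72075 = 207.649.
Gain = 207.649 / 197.404 = 1.0519 → 1.052.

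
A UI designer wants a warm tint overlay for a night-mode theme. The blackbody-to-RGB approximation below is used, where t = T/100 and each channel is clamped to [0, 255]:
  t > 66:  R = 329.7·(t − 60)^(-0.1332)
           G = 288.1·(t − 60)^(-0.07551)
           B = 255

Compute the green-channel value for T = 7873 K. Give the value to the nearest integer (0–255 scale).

231

t = 7873/100 = 78.73; the t > 66 branch applies.
G = 288.1·(78.73 − 60)^(-0.07551) = 288.1·18.73^(-0.07551) = 288.1·0.80151 = 230.916.
Rounded: 231.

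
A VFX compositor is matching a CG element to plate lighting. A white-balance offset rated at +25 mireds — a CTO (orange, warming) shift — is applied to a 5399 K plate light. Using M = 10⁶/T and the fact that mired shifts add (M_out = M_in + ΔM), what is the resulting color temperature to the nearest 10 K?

4760 K

M_in = 10⁶/5399 = 185.22 mireds.
M_out = 185.22 + (+25) = 210.22 mireds.
T_out = 10⁶/210.22 = 4756.9 K → 4760 K.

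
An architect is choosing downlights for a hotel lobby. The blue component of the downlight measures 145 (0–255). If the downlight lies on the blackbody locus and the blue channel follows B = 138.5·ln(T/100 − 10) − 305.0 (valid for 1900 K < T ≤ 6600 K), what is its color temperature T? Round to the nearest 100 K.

3600 K

ln(t − 10) = (145 + 305.0) / 138.5 = 3.2491.
t − 10 = e^3.2491 = 25.767, so t = 35.767.
T = 100·t = 3577 K → 3600 K to the nearest 100 K.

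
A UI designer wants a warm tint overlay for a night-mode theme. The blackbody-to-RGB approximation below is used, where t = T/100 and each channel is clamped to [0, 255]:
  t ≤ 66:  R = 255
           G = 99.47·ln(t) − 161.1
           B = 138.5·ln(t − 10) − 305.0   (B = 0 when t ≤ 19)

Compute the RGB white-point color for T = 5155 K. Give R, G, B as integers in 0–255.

R=255, G=231, B=211

t = 5155/100 = 51.55; the t ≤ 66 branch applies.
R = 255 by definition for t ≤ 66.
G = 99.47·ln 51.55 − 161.1 = 99.47·3.9426 − 161.1 = 231.066.
B = 138.5·ln(51.55 − 10) − 305.0 = 138.5·ln 41.55 − 305.0 = 138.5·3.7269 − 305.0 = 211.175.
Rounded: (255, 231, 211).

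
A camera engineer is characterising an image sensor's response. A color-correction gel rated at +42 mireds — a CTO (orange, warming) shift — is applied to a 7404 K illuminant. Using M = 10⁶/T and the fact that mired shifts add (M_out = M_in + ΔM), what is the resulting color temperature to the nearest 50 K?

M_in = 10⁶/7404 = 135.06 mireds.
M_out = 135.06 + (+42) = 177.06 mireds.
T_out = 10⁶/177.06 = 5647.7 K → 5650 K.

5650 K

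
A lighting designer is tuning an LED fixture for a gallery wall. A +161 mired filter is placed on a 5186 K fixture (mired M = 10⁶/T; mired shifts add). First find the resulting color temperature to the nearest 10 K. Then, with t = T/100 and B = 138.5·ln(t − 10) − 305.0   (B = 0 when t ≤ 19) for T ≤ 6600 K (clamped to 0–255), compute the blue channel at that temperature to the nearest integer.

98

M_in = 10⁶/5186 = 192.83; M_out = 192.83 + (+161) = 353.83.
T_out = 10⁶/353.83 = 2826.2 K → 2830 K; t = 28.3.
B = 138.5·ln(28.3 − 10) − 305.0 = 138.5·ln 18.3 − 305.0 = 138.5·2.9069 − 305.0 = 97.606.
Rounded: 98.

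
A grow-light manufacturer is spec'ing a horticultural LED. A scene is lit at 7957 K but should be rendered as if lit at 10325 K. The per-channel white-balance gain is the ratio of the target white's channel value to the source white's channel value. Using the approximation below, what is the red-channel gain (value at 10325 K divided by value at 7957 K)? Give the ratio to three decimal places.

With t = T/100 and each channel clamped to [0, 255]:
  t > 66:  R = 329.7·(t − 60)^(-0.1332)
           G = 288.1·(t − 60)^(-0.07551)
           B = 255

0.900

At 7957 K (t = 79.57):
  R = 329.7·(79.57 − 60)^(-0.1332) = 329.7·19.57^(-0.1332) = 329.7·0.67291 = 221.860.
At 10325 K (t = 103.25):
  R = 329.7·(103.25 − 60)^(-0.1332) = 329.7·43.25^(-0.1332) = 329.7·0.60546 = 199.621.
Gain = 199.621 / 221.860 = 0.8998 → 0.900.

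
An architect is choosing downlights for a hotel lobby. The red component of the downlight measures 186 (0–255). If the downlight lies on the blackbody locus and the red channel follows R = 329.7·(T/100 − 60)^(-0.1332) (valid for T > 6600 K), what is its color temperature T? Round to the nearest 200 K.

13400 K

(t − 60)^(-0.1332) = 186/329.7 = 0.56415.
t − 60 = 0.56415^(1/-0.1332) = 0.56415^(-7.508) = 73.521, so t = 133.521.
T = 100·t = 13352 K → 13400 K to the nearest 200 K.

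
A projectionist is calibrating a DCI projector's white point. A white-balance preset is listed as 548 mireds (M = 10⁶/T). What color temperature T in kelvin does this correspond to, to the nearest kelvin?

1825 K

T = 10⁶ / 548 = 1824.82 K → 1825 K.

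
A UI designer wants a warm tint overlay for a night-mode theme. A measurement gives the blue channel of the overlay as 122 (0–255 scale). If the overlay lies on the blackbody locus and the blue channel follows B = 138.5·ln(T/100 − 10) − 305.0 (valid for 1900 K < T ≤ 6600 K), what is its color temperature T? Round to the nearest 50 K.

ln(t − 10) = (122 + 305.0) / 138.5 = 3.0830.
t − 10 = e^3.0830 = 21.824, so t = 31.824.
T = 100·t = 3182 K → 3200 K to the nearest 50 K.

3200 K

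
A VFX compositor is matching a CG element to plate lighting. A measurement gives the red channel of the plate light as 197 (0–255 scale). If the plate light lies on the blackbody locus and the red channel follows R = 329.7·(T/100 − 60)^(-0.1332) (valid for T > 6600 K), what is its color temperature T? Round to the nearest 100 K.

(t − 60)^(-0.1332) = 197/329.7 = 0.59751.
t − 60 = 0.59751^(1/-0.1332) = 0.59751^(-7.508) = 47.761, so t = 107.761.
T = 100·t = 10776 K → 10800 K to the nearest 100 K.

10800 K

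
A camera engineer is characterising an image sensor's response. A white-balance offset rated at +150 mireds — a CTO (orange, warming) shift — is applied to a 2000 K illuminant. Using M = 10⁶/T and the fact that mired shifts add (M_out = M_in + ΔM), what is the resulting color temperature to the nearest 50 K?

1550 K

M_in = 10⁶/2000 = 500.00 mireds.
M_out = 500.00 + (+150) = 650.00 mireds.
T_out = 10⁶/650.00 = 1538.5 K → 1550 K.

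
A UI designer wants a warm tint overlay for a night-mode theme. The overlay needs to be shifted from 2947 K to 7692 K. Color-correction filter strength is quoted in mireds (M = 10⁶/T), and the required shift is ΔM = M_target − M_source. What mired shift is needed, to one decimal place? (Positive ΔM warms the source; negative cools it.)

-209.3 mireds

M_source = 10⁶/2947 = 339.328; M_target = 10⁶/7692 = 130.005.
ΔM = 130.005 − 339.328 = -209.323 → -209.3 mireds, a cooling shift.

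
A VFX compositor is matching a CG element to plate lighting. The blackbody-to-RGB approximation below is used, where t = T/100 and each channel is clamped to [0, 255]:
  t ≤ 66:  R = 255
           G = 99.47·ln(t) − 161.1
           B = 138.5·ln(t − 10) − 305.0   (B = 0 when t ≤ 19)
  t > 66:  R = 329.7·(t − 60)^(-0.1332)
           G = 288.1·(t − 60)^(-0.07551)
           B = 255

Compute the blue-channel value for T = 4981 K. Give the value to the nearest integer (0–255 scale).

205

t = 4981/100 = 49.81; the t ≤ 66 branch applies.
B = 138.5·ln(49.81 − 10) − 305.0 = 138.5·ln 39.81 − 305.0 = 138.5·3.6841 − 305.0 = 205.250.
Rounded: 205.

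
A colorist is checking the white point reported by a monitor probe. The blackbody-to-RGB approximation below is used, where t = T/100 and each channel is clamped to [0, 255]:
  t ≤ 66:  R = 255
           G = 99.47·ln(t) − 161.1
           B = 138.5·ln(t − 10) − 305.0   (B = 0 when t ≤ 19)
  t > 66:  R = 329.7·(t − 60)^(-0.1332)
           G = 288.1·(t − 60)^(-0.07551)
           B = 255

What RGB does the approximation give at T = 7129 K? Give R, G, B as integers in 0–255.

R=239, G=240, B=255

t = 7129/100 = 71.29; the t > 66 branch applies.
R = 329.7·(71.29 − 60)^(-0.1332) = 329.7·11.29^(-0.1332) = 329.7·0.72407 = 238.726.
G = 288.1·(71.29 − 60)^(-0.07551) = 288.1·11.29^(-0.07551) = 288.1·0.83274 = 239.913.
B = 255 by definition for t > 66.
Rounded: (239, 240, 255).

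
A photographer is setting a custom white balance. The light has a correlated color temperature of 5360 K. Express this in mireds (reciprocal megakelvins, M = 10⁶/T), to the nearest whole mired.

M = 10⁶ / 5360 = 186.567 → 187 mireds.

187 mireds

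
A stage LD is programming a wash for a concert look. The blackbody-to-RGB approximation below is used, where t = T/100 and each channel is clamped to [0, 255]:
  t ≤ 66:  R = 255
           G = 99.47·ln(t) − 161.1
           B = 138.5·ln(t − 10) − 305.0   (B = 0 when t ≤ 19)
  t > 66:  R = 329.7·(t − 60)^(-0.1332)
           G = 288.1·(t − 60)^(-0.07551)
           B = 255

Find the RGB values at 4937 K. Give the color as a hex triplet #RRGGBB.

t = 4937/100 = 49.37; the t ≤ 66 branch applies.
R = 255 by definition for t ≤ 66.
G = 99.47·ln 49.37 − 161.1 = 99.47·3.8993 − 161.1 = 226.768.
B = 138.5·ln(49.37 − 10) − 305.0 = 138.5·ln 39.37 − 305.0 = 138.5·3.6730 − 305.0 = 203.711.
Rounded: (255, 227, 204).
In hex: #FFE3CC.

#FFE3CC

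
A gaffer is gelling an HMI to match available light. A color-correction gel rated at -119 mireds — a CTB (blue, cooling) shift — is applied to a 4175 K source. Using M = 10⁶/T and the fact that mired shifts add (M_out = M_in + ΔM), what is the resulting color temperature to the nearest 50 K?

8300 K

M_in = 10⁶/4175 = 239.52 mireds.
M_out = 239.52 + (-119) = 120.52 mireds.
T_out = 10⁶/120.52 = 8297.3 K → 8300 K.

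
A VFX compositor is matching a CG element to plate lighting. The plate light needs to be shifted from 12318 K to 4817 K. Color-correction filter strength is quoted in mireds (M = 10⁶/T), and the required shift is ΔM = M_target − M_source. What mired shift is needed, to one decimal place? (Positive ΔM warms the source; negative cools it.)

M_source = 10⁶/12318 = 81.182; M_target = 10⁶/4817 = 207.598.
ΔM = 207.598 − 81.182 = 126.416 → +126.4 mireds, a warming shift.

+126.4 mireds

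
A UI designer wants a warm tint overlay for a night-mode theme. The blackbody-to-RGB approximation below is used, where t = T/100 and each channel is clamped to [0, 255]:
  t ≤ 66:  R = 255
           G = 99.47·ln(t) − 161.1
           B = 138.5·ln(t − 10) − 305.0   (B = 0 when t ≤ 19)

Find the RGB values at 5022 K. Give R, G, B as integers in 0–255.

R=255, G=228, B=207

t = 5022/100 = 50.22; the t ≤ 66 branch applies.
R = 255 by definition for t ≤ 66.
G = 99.47·ln 50.22 − 161.1 = 99.47·3.9164 − 161.1 = 228.466.
B = 138.5·ln(50.22 − 10) − 305.0 = 138.5·ln 40.22 − 305.0 = 138.5·3.6944 − 305.0 = 206.669.
Rounded: (255, 228, 207).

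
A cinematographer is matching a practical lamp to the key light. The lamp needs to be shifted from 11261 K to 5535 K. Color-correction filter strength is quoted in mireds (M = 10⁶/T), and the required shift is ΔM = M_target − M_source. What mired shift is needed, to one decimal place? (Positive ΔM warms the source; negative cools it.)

M_source = 10⁶/11261 = 88.802; M_target = 10⁶/5535 = 180.668.
ΔM = 180.668 − 88.802 = 91.866 → +91.9 mireds, a warming shift.

+91.9 mireds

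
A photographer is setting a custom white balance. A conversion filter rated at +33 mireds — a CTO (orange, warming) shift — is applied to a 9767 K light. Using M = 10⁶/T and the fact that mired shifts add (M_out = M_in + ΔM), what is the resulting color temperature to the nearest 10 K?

M_in = 10⁶/9767 = 102.39 mireds.
M_out = 102.39 + (+33) = 135.39 mireds.
T_out = 10⁶/135.39 = 7386.3 K → 7390 K.

7390 K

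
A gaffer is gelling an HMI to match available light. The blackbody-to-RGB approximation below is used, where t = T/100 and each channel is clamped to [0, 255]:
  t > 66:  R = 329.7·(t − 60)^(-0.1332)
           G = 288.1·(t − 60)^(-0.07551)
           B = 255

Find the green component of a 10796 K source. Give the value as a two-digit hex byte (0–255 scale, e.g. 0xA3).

t = 10796/100 = 107.96; the t > 66 branch applies.
G = 288.1·(107.96 − 60)^(-0.07551) = 288.1·47.96^(-0.07551) = 288.1·0.74658 = 215.090.
Rounded: 215; in hex, 0xD7.

0xD7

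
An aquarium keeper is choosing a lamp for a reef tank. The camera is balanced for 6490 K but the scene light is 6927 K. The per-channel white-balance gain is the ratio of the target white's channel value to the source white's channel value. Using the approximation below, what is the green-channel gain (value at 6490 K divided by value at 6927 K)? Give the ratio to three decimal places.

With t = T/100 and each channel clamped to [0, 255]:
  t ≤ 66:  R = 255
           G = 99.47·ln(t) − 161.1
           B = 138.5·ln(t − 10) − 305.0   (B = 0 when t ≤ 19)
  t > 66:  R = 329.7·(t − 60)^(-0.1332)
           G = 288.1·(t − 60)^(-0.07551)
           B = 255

1.043

At 6927 K (t = 69.27):
  G = 288.1·(69.27 − 60)^(-0.07551) = 288.1·9.27^(-0.07551) = 288.1·0.84523 = 243.511.
At 6490 K (t = 64.9):
  G = 99.47·ln 64.9 − 161.1 = 99.47·4.1728 − 161.1 = 253.973.
Gain = 253.973 / 243.511 = 1.0430 → 1.043.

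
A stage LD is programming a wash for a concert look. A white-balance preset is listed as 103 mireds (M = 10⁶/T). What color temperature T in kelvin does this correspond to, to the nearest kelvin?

T = 10⁶ / 103 = 9708.74 K → 9709 K.

9709 K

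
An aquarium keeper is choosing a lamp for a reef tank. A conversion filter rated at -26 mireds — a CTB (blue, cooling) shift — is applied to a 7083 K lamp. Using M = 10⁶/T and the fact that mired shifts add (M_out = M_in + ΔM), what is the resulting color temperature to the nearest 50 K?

M_in = 10⁶/7083 = 141.18 mireds.
M_out = 141.18 + (-26) = 115.18 mireds.
T_out = 10⁶/115.18 = 8681.8 K → 8700 K.

8700 K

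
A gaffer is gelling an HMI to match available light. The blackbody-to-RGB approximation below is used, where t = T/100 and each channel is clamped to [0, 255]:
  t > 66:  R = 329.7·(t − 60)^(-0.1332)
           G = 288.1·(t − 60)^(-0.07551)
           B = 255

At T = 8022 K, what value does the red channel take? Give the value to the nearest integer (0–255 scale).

221

t = 8022/100 = 80.22; the t > 66 branch applies.
R = 329.7·(80.22 − 60)^(-0.1332) = 329.7·20.22^(-0.1332) = 329.7·0.66999 = 220.897.
Rounded: 221.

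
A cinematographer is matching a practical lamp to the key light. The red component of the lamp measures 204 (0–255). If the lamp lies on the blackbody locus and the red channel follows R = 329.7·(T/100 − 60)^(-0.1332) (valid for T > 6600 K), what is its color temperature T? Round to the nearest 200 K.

9600 K

(t − 60)^(-0.1332) = 204/329.7 = 0.61874.
t − 60 = 0.61874^(1/-0.1332) = 0.61874^(-7.508) = 36.748, so t = 96.748.
T = 100·t = 9675 K → 9600 K to the nearest 200 K.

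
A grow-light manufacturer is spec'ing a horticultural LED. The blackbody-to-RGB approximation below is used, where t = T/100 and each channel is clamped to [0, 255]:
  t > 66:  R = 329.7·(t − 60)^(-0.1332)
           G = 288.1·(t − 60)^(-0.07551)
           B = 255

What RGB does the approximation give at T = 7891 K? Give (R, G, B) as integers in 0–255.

t = 7891/100 = 78.91; the t > 66 branch applies.
R = 329.7·(78.91 − 60)^(-0.1332) = 329.7·18.91^(-0.1332) = 329.7·0.67600 = 222.876.
G = 288.1·(78.91 − 60)^(-0.07551) = 288.1·18.91^(-0.07551) = 288.1·0.80093 = 230.749.
B = 255 by definition for t > 66.
Rounded: (223, 231, 255).

(223, 231, 255)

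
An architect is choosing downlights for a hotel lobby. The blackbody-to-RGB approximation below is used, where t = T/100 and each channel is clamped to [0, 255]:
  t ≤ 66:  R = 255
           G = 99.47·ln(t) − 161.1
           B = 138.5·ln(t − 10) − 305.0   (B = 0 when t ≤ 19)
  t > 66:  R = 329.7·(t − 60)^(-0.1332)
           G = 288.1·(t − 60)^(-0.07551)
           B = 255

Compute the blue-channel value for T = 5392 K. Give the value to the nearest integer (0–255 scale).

219

t = 5392/100 = 53.92; the t ≤ 66 branch applies.
B = 138.5·ln(53.92 − 10) − 305.0 = 138.5·ln 43.92 − 305.0 = 138.5·3.7824 − 305.0 = 218.858.
Rounded: 219.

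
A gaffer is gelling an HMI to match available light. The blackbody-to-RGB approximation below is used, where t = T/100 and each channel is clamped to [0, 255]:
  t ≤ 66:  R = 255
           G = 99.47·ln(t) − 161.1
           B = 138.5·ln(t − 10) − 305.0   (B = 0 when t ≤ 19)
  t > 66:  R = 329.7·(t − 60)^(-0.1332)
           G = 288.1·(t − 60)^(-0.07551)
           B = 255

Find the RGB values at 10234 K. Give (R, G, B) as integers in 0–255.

(200, 217, 255)

t = 10234/100 = 102.34; the t > 66 branch applies.
R = 329.7·(102.34 − 60)^(-0.1332) = 329.7·42.34^(-0.1332) = 329.7·0.60718 = 200.187.
G = 288.1·(102.34 − 60)^(-0.07551) = 288.1·42.34^(-0.07551) = 288.1·0.75364 = 217.124.
B = 255 by definition for t > 66.
Rounded: (200, 217, 255).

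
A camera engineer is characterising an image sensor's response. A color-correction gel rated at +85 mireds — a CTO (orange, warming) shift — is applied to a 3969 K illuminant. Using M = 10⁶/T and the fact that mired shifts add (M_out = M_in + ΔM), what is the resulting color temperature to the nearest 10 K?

M_in = 10⁶/3969 = 251.95 mireds.
M_out = 251.95 + (+85) = 336.95 mireds.
T_out = 10⁶/336.95 = 2967.8 K → 2970 K.

2970 K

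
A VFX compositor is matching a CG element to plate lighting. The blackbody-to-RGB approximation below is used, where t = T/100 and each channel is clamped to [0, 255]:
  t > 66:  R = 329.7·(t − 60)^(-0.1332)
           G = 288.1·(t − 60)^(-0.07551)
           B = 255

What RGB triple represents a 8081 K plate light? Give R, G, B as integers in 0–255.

R=220, G=229, B=255

t = 8081/100 = 80.81; the t > 66 branch applies.
R = 329.7·(80.81 − 60)^(-0.1332) = 329.7·20.81^(-0.1332) = 329.7·0.66743 = 220.052.
G = 288.1·(80.81 − 60)^(-0.07551) = 288.1·20.81^(-0.07551) = 288.1·0.79517 = 229.087.
B = 255 by definition for t > 66.
Rounded: (220, 229, 255).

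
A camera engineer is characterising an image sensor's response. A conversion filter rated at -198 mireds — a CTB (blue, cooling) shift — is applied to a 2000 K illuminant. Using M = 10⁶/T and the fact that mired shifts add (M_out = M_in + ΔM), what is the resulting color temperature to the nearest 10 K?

3310 K

M_in = 10⁶/2000 = 500.00 mireds.
M_out = 500.00 + (-198) = 302.00 mireds.
T_out = 10⁶/302.00 = 3311.3 K → 3310 K.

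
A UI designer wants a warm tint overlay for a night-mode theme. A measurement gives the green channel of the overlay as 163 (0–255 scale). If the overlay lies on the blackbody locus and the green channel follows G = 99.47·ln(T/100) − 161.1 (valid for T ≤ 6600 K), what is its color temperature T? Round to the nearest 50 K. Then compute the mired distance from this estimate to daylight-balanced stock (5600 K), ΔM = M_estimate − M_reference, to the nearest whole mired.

+206 mireds

ln t = (163 + 161.1) / 99.47 = 3.2583.
t = e^3.2583 = 26.004.
T = 100·t = 2600 K → 2600 K to the nearest 50 K.
M_estimate = 10⁶/2600 = 384.62; M_reference = 10⁶/5600 = 178.57.
ΔM = 384.62 − 178.57 = 206.04 → +206 mireds.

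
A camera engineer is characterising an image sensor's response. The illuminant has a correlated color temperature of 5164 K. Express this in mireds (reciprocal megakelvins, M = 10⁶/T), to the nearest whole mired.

M = 10⁶ / 5164 = 193.648 → 194 mireds.

194 mireds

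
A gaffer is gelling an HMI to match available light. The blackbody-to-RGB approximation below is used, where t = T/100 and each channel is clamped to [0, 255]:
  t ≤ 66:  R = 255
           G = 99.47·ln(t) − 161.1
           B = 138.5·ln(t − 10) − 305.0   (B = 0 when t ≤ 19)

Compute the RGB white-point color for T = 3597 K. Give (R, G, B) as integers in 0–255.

(255, 195, 146)

t = 3597/100 = 35.97; the t ≤ 66 branch applies.
R = 255 by definition for t ≤ 66.
G = 99.47·ln 35.97 − 161.1 = 99.47·3.5827 − 161.1 = 195.270.
B = 138.5·ln(35.97 − 10) − 305.0 = 138.5·ln 25.97 − 305.0 = 138.5·3.2569 − 305.0 = 146.086.
Rounded: (255, 195, 146).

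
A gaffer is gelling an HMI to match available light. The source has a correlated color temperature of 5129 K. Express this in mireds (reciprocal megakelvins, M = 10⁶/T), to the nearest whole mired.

M = 10⁶ / 5129 = 194.970 → 195 mireds.

195 mireds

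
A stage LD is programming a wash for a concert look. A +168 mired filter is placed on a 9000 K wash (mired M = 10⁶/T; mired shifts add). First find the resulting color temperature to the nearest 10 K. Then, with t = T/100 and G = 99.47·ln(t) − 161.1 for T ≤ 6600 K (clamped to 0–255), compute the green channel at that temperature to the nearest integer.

M_in = 10⁶/9000 = 111.11; M_out = 111.11 + (+168) = 279.11.
T_out = 10⁶/279.11 = 3582.8 K → 3580 K; t = 35.8.
G = 99.47·ln 35.8 − 161.1 = 99.47·3.5779 − 161.1 = 194.798.
Rounded: 195.

195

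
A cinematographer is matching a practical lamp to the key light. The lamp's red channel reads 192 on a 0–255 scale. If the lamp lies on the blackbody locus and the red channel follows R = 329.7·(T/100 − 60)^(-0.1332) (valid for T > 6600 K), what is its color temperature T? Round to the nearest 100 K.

(t − 60)^(-0.1332) = 192/329.7 = 0.58235.
t − 60 = 0.58235^(1/-0.1332) = 0.58235^(-7.508) = 57.929, so t = 117.929.
T = 100·t = 11793 K → 11800 K to the nearest 100 K.

11800 K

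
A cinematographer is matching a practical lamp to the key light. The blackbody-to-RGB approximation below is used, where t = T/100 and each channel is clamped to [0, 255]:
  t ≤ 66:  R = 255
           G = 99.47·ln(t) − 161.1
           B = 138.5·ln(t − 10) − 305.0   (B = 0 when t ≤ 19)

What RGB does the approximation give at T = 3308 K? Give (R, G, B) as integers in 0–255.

t = 3308/100 = 33.08; the t ≤ 66 branch applies.
R = 255 by definition for t ≤ 66.
G = 99.47·ln 33.08 − 161.1 = 99.47·3.4989 − 161.1 = 186.938.
B = 138.5·ln(33.08 − 10) − 305.0 = 138.5·ln 23.08 − 305.0 = 138.5·3.1390 − 305.0 = 129.747.
Rounded: (255, 187, 130).

(255, 187, 130)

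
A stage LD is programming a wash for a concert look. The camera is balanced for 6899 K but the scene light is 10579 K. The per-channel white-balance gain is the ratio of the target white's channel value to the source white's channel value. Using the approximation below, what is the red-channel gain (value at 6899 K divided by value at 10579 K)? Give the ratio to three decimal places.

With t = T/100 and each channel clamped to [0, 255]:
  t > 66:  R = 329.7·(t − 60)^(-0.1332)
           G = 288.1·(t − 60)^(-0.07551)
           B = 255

1.242

At 10579 K (t = 105.79):
  R = 329.7·(105.79 − 60)^(-0.1332) = 329.7·45.79^(-0.1332) = 329.7·0.60088 = 198.109.
At 6899 K (t = 68.99):
  R = 329.7·(68.99 − 60)^(-0.1332) = 329.7·8.99^(-0.1332) = 329.7·0.74638 = 246.081.
Gain = 246.081 / 198.109 = 1.2421 → 1.242.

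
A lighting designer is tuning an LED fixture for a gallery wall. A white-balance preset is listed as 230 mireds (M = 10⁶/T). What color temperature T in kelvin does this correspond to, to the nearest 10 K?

T = 10⁶ / 230 = 4347.83 K → 4350 K.

4350 K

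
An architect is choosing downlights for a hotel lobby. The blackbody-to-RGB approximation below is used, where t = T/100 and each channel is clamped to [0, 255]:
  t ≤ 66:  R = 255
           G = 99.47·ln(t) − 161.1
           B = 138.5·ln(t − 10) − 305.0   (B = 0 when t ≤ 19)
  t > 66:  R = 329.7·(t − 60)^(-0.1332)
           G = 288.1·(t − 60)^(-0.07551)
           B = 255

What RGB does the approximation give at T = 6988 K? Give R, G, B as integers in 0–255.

t = 6988/100 = 69.88; the t > 66 branch applies.
R = 329.7·(69.88 − 60)^(-0.1332) = 329.7·9.88^(-0.1332) = 329.7·0.73705 = 243.006.
G = 288.1·(69.88 − 60)^(-0.07551) = 288.1·9.88^(-0.07551) = 288.1·0.84117 = 242.342.
B = 255 by definition for t > 66.
Rounded: (243, 242, 255).

R=243, G=242, B=255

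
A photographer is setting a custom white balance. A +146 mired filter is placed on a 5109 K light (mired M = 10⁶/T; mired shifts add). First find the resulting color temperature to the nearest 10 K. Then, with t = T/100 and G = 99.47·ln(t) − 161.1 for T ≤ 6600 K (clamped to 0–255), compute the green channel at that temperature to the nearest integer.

175

M_in = 10⁶/5109 = 195.73; M_out = 195.73 + (+146) = 341.73.
T_out = 10⁶/341.73 = 2926.3 K → 2930 K; t = 29.3.
G = 99.47·ln 29.3 − 161.1 = 99.47·3.3776 − 161.1 = 174.869.
Rounded: 175.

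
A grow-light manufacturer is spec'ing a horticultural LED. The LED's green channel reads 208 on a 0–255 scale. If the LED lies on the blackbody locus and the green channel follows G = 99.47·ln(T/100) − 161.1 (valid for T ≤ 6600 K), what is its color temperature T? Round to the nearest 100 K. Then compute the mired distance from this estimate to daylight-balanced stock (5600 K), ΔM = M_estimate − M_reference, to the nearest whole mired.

ln t = (208 + 161.1) / 99.47 = 3.7107.
t = e^3.7107 = 40.881.
T = 100·t = 4088 K → 4100 K to the nearest 100 K.
M_estimate = 10⁶/4100 = 243.90; M_reference = 10⁶/5600 = 178.57.
ΔM = 243.90 − 178.57 = 65.33 → +65 mireds.

+65 mireds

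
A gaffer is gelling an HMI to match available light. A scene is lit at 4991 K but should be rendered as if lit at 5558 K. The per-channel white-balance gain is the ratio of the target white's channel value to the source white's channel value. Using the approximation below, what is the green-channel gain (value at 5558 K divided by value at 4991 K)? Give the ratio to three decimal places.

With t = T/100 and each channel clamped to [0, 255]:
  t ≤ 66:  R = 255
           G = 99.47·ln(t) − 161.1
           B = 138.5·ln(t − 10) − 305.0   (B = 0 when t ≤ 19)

1.047

At 4991 K (t = 49.91):
  G = 99.47·ln 49.91 − 161.1 = 99.47·3.9102 − 161.1 = 227.850.
At 5558 K (t = 55.58):
  G = 99.47·ln 55.58 − 161.1 = 99.47·4.0178 − 161.1 = 238.553.
Gain = 238.553 / 227.850 = 1.0470 → 1.047.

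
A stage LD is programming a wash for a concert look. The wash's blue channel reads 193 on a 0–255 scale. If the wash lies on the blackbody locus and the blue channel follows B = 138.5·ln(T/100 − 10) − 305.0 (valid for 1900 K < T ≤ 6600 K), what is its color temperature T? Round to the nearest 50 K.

ln(t − 10) = (193 + 305.0) / 138.5 = 3.5957.
t − 10 = e^3.5957 = 36.440, so t = 46.440.
T = 100·t = 4644 K → 4650 K to the nearest 50 K.

4650 K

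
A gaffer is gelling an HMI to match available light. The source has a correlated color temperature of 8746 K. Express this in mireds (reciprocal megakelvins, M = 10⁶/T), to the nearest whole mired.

114 mireds

M = 10⁶ / 8746 = 114.338 → 114 mireds.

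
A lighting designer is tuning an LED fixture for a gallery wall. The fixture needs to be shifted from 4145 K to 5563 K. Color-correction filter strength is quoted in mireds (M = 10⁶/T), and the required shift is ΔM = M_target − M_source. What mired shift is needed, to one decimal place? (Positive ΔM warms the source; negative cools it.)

M_source = 10⁶/4145 = 241.255; M_target = 10⁶/5563 = 179.759.
ΔM = 179.759 − 241.255 = -61.495 → -61.5 mireds, a cooling shift.

-61.5 mireds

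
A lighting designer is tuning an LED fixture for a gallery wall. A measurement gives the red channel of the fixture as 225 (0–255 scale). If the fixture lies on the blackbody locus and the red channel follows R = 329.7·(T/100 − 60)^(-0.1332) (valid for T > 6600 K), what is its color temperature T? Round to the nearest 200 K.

(t − 60)^(-0.1332) = 225/329.7 = 0.68244.
t − 60 = 0.68244^(1/-0.1332) = 0.68244^(-7.508) = 17.610, so t = 77.610.
T = 100·t = 7761 K → 7800 K to the nearest 200 K.

7800 K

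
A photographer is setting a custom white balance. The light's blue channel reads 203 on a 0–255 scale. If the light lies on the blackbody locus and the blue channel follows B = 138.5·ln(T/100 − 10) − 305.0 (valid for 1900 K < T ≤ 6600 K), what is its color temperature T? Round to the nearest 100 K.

4900 K

ln(t − 10) = (203 + 305.0) / 138.5 = 3.6679.
t − 10 = e^3.6679 = 39.168, so t = 49.168.
T = 100·t = 4917 K → 4900 K to the nearest 100 K.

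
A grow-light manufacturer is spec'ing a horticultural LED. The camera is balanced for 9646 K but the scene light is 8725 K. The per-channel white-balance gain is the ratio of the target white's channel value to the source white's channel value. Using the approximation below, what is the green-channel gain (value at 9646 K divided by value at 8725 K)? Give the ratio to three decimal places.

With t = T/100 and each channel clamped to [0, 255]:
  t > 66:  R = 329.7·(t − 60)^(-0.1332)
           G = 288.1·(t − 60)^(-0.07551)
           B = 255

0.978

At 8725 K (t = 87.25):
  G = 288.1·(87.25 − 60)^(-0.07551) = 288.1·27.25^(-0.07551) = 288.1·0.77914 = 224.470.
At 9646 K (t = 96.46):
  G = 288.1·(96.46 − 60)^(-0.07551) = 288.1·36.46^(-0.07551) = 288.1·0.76220 = 219.589.
Gain = 219.589 / 224.470 = 0.9783 → 0.978.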